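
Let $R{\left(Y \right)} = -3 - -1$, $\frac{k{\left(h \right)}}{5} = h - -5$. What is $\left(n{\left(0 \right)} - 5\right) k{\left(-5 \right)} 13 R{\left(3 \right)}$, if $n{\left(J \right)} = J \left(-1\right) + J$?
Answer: $0$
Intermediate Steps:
$n{\left(J \right)} = 0$ ($n{\left(J \right)} = - J + J = 0$)
$k{\left(h \right)} = 25 + 5 h$ ($k{\left(h \right)} = 5 \left(h - -5\right) = 5 \left(h + 5\right) = 5 \left(5 + h\right) = 25 + 5 h$)
$R{\left(Y \right)} = -2$ ($R{\left(Y \right)} = -3 + 1 = -2$)
$\left(n{\left(0 \right)} - 5\right) k{\left(-5 \right)} 13 R{\left(3 \right)} = \left(0 - 5\right) \left(25 + 5 \left(-5\right)\right) 13 \left(-2\right) = - 5 \left(25 - 25\right) 13 \left(-2\right) = \left(-5\right) 0 \cdot 13 \left(-2\right) = 0 \cdot 13 \left(-2\right) = 0 \left(-2\right) = 0$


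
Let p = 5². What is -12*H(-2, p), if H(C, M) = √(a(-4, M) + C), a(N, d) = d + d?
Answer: -48*√3 ≈ -83.138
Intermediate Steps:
a(N, d) = 2*d
p = 25
H(C, M) = √(C + 2*M) (H(C, M) = √(2*M + C) = √(C + 2*M))
-12*H(-2, p) = -12*√(-2 + 2*25) = -12*√(-2 + 50) = -48*√3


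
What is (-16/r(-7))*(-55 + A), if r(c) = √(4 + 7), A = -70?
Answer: 2000*√11/11 ≈ 603.02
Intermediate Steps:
r(c) = √11
(-16/r(-7))*(-55 + A) = (-16*√11/11)*(-55 - 70) = -16*√11/11*(-125) = 2000*√11/11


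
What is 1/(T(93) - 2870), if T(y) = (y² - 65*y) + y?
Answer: -1/173 ≈ -0.0057803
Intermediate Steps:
T(y) = y² - 64*y
1/(T(93) - 2870) = 1/(93*(-64 + 93) - 2870) = 1/(93*29 - 2870) = 1/(2697 - 2870) = 1/(-173) = -1/173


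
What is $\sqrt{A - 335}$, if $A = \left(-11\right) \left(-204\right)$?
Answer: $\sqrt{1909} \approx 43.692$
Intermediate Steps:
$A = 2244$
$\sqrt{A - 335} = \sqrt{2244 - 335} = \sqrt{1909}$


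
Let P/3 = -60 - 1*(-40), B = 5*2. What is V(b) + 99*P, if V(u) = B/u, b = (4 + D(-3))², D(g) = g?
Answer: -5930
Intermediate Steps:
B = 10
b = 1 (b = (4 - 3)² = 1² = 1)
V(u) = 10/u
P = -60 (P = 3*(-60 - 1*(-40)) = 3*(-60 + 40) = 3*(-20) = -60)
V(b) + 99*P = 10/1 + 99*(-60) = 10*1 - 5940 = 10 - 5940 = -5930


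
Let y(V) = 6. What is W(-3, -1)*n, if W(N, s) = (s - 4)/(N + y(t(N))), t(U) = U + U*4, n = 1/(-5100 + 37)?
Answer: 5/15189 ≈ 0.00032919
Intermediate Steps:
n = -1/5063 (n = 1/(-5063) = -1/5063 ≈ -0.00019751)
t(U) = 5*U (t(U) = U + 4*U = 5*U)
W(N, s) = (-4 + s)/(6 + N) (W(N, s) = (s - 4)/(N + 6) = (-4 + s)/(6 + N))
W(-3, -1)*n = ((-4 - 1)/(6 - 3))*(-1/5063) = (-5/3)*(-1/5063) = ((⅓)*(-5))*(-1/5063) = -5/3*(-1/5063) = 5/15189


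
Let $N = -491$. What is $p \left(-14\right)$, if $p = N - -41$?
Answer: $6300$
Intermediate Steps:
$p = -450$ ($p = -491 - -41 = -491 + 41 = -450$)
$p \left(-14\right) = \left(-450\right) \left(-14\right) = 6300$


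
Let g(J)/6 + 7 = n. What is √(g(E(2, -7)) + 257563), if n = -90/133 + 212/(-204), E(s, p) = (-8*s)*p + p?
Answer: √1316425880483/2261 ≈ 507.46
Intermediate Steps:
E(s, p) = p - 8*p*s (E(s, p) = -8*p*s + p = p - 8*p*s)
n = -11639/6783 (n = -90*1/133 + 212*(-1/204) = -90/133 - 53/51 = -11639/6783 ≈ -1.7159)
g(J) = -118240/2261 (g(J) = -42 + 6*(-11639/6783) = -42 - 23278/2261 = -118240/2261)
√(g(E(2, -7)) + 257563) = √(-118240/2261 + 257563) = √(582231703/2261) = √1316425880483/2261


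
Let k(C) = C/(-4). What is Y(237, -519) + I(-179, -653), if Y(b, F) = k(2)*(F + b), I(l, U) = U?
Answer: -512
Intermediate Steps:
k(C) = -C/4 (k(C) = C*(-1/4) = -C/4)
Y(b, F) = -F/2 - b/2 (Y(b, F) = (-1/4*2)*(F + b) = -(F + b)/2 = -F/2 - b/2)
Y(237, -519) + I(-179, -653) = (-1/2*(-519) - 1/2*237) - 653 = (519/2 - 237/2) - 653 = 141 - 653 = -512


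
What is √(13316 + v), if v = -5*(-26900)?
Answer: 6*√4106 ≈ 384.47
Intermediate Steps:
v = 134500
√(13316 + v) = √(13316 + 134500) = √147816 = 6*√4106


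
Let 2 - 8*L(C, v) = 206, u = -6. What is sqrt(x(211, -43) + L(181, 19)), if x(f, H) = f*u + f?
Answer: I*sqrt(4322)/2 ≈ 32.871*I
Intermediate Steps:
L(C, v) = -51/2 (L(C, v) = 1/4 - 1/8*206 = 1/4 - 103/4 = -51/2)
x(f, H) = -5*f (x(f, H) = f*(-6) + f = -6*f + f = -5*f)
sqrt(x(211, -43) + L(181, 19)) = sqrt(-5*211 - 51/2) = sqrt(-1055 - 51/2) = sqrt(-2161/2) = I*sqrt(4322)/2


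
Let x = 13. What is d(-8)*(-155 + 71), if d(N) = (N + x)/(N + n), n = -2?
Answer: 42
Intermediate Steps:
d(N) = (13 + N)/(-2 + N) (d(N) = (N + 13)/(N - 2) = (13 + N)/(-2 + N))
d(-8)*(-155 + 71) = ((13 - 8)/(-2 - 8))*(-155 + 71) = (5/(-10))*(-84) = -1/10*5*(-84) = -1/2*(-84) = 42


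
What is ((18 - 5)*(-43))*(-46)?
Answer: 25714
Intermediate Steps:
((18 - 5)*(-43))*(-46) = (13*(-43))*(-46) = -559*(-46) = 25714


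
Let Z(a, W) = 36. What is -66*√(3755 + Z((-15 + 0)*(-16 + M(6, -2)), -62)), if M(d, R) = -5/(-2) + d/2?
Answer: -66*√3791 ≈ -4063.7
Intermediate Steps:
M(d, R) = 5/2 + d/2 (M(d, R) = -5*(-½) + d*(½) = 5/2 + d/2)
-66*√(3755 + Z((-15 + 0)*(-16 + M(6, -2)), -62)) = -66*√(3755 + 36) = -66*√3791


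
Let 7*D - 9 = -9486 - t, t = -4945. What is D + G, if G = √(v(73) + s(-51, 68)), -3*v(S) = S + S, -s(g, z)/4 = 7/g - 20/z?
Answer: -4532/7 + I*√13566/17 ≈ -647.43 + 6.8514*I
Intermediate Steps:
s(g, z) = -28/g + 80/z (s(g, z) = -4*(7/g - 20/z) = -4*(-20/z + 7/g) = -28/g + 80/z)
D = -4532/7 (D = 9/7 + (-9486 - 1*(-4945))/7 = 9/7 + (-9486 + 4945)/7 = 9/7 + (⅐)*(-4541) = 9/7 - 4541/7 = -4532/7 ≈ -647.43)
v(S) = -2*S/3 (v(S) = -(S + S)/3 = -2*S/3)
G = I*√13566/17 (G = √(-⅔*73 + (-28/(-51) + 80/68)) = √(-146/3 + (-28*(-1/51) + 80*(1/68))) = √(-146/3 + (28/51 + 20/17)) = √(-146/3 + 88/51) = √(-798/17) = I*√13566/17 ≈ 6.8514*I)
D + G = -4532/7 + I*√13566/17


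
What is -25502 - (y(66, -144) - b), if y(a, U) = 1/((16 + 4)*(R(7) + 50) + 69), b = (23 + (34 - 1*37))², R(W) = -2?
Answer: -25829959/1029 ≈ -25102.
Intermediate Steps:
b = 400 (b = (23 + (34 - 37))² = (23 - 3)² = 20² = 400)
y(a, U) = 1/1029 (y(a, U) = 1/((16 + 4)*(-2 + 50) + 69) = 1/(20*48 + 69) = 1/(960 + 69) = 1/1029)
-25502 - (y(66, -144) - b) = -25502 - (1/1029 - 1*400) = -25502 - (1/1029 - 400) = -25502 - 1*(-411599/1029) = -25502 + 411599/1029 = -25829959/1029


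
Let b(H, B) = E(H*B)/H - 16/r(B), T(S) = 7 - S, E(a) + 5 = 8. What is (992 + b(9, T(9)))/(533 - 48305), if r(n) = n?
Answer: -3001/143316 ≈ -0.020940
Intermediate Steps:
E(a) = 3 (E(a) = -5 + 8 = 3)
b(H, B) = -16/B + 3/H (b(H, B) = 3/H - 16/B = -16/B + 3/H)
(992 + b(9, T(9)))/(533 - 48305) = (992 + (-16/(7 - 1*9) + 3/9))/(533 - 48305) = (992 + (-16/(7 - 9) + 3*(⅑)))/(-47772) = (992 + (-16/(-2) + ⅓))*(-1/47772) = (992 + (-16*(-½) + ⅓))*(-1/47772) = (992 + (8 + ⅓))*(-1/47772) = (992 + 25/3)*(-1/47772) = (3001/3)*(-1/47772) = -3001/143316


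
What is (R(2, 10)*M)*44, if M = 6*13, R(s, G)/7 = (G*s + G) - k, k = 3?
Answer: 648648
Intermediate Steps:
R(s, G) = -21 + 7*G + 7*G*s (R(s, G) = 7*((G*s + G) - 1*3) = 7*((G + G*s) - 3) = 7*(-3 + G + G*s) = -21 + 7*G + 7*G*s)
M = 78
(R(2, 10)*M)*44 = ((-21 + 7*10 + 7*10*2)*78)*44 = ((-21 + 70 + 140)*78)*44 = (189*78)*44 = 14742*44 = 648648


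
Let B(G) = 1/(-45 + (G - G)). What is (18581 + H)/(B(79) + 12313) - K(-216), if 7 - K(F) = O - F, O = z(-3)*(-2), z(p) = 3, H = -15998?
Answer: 112595287/554084 ≈ 203.21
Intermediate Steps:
O = -6 (O = 3*(-2) = -6)
K(F) = 13 + F (K(F) = 7 - (-6 - F) = 7 + (6 + F) = 13 + F)
B(G) = -1/45 (B(G) = 1/(-45 + 0) = 1/(-45) = -1/45)
(18581 + H)/(B(79) + 12313) - K(-216) = (18581 - 15998)/(-1/45 + 12313) - (13 - 216) = 2583/(554084/45) - 1*(-203) = 2583*(45/554084) + 203 = 116235/554084 + 203 = 112595287/554084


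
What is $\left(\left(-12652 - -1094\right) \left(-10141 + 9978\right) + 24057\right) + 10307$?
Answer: $1918318$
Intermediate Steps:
$\left(\left(-12652 - -1094\right) \left(-10141 + 9978\right) + 24057\right) + 10307 = \left(\left(-12652 + \left(-19 + 1113\right)\right) \left(-163\right) + 24057\right) + 10307 = \left(\left(-12652 + 1094\right) \left(-163\right) + 24057\right) + 10307 = \left(\left(-11558\right) \left(-163\right) + 24057\right) + 10307 = \left(1883954 + 24057\right) + 10307 = 1908011 + 10307 = 1918318$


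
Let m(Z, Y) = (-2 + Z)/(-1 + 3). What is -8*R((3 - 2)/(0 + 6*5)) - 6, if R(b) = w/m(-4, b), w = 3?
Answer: 2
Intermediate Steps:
m(Z, Y) = -1 + Z/2 (m(Z, Y) = (-2 + Z)/2 = (-2 + Z)*(½) = -1 + Z/2)
R(b) = -1 (R(b) = 3/(-1 + (½)*(-4)) = 3/(-1 - 2) = 3/(-3) = 3*(-⅓) = -1)
-8*R((3 - 2)/(0 + 6*5)) - 6 = -8*(-1) - 6 = 8 - 6 = 2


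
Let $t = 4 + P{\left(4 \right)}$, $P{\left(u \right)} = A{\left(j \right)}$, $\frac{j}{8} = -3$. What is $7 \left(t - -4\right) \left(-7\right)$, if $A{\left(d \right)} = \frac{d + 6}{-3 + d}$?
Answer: $- \frac{1274}{3} \approx -424.67$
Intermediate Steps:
$j = -24$ ($j = 8 \left(-3\right) = -24$)
$A{\left(d \right)} = \frac{6 + d}{-3 + d}$
$P{\left(u \right)} = \frac{2}{3}$ ($P{\left(u \right)} = \frac{6 - 24}{-3 - 24} = \frac{1}{-27} \left(-18\right) = \left(- \frac{1}{27}\right) \left(-18\right) = \frac{2}{3}$)
$t = \frac{14}{3}$ ($t = 4 + \frac{2}{3} = \frac{14}{3} \approx 4.6667$)
$7 \left(t - -4\right) \left(-7\right) = 7 \left(\frac{14}{3} - -4\right) \left(-7\right) = 7 \left(\frac{14}{3} + 4\right) \left(-7\right) = 7 \cdot \frac{26}{3} \left(-7\right) = \frac{182}{3} \left(-7\right) = - \frac{1274}{3}$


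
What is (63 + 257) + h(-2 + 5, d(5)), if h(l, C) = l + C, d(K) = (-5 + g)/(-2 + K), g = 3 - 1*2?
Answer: 965/3 ≈ 321.67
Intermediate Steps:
g = 1 (g = 3 - 2 = 1)
d(K) = -4/(-2 + K) (d(K) = (-5 + 1)/(-2 + K) = -4/(-2 + K))
h(l, C) = C + l
(63 + 257) + h(-2 + 5, d(5)) = (63 + 257) + (-4/(-2 + 5) + (-2 + 5)) = 320 + (-4/3 + 3) = 320 + 5/3 = 965/3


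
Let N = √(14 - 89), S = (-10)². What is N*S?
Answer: 500*I*√3 ≈ 866.03*I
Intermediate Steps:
S = 100
N = 5*I*√3 (N = √(-75) = 5*I*√3 ≈ 8.6602*I)
N*S = (5*I*√3)*100 = 500*I*√3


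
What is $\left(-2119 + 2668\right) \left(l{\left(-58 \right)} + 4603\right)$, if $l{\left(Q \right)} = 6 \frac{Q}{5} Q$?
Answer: $\frac{23716251}{5} \approx 4.7432 \cdot 10^{6}$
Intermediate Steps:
$l{\left(Q \right)} = \frac{6 Q^{2}}{5}$ ($l{\left(Q \right)} = 6 Q \frac{1}{5} Q = 6 \frac{Q}{5} Q = \frac{6 Q}{5} Q = \frac{6 Q^{2}}{5}$)
$\left(-2119 + 2668\right) \left(l{\left(-58 \right)} + 4603\right) = \left(-2119 + 2668\right) \left(\frac{6 \left(-58\right)^{2}}{5} + 4603\right) = 549 \left(\frac{6}{5} \cdot 3364 + 4603\right) = 549 \left(\frac{20184}{5} + 4603\right) = 549 \cdot \frac{43199}{5} = \frac{23716251}{5}$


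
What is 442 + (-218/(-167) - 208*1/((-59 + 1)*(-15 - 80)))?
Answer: 203940792/460085 ≈ 443.27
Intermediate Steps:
442 + (-218/(-167) - 208*1/((-59 + 1)*(-15 - 80))) = 442 + (-218*(-1/167) - 208/((-95*(-58)))) = 442 + (218/167 - 208/5510) = 442 + (218/167 - 208*1/5510) = 442 + (218/167 - 104/2755) = 442 + 583222/460085 = 203940792/460085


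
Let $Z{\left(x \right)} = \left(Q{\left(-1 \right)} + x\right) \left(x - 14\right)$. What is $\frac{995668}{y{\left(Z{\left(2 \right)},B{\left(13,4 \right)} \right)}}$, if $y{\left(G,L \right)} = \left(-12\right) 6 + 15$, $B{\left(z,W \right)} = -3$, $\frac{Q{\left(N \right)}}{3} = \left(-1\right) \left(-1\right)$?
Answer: $- \frac{995668}{57} \approx -17468.0$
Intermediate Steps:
$Q{\left(N \right)} = 3$ ($Q{\left(N \right)} = 3 \left(\left(-1\right) \left(-1\right)\right) = 3 \cdot 1 = 3$)
$Z{\left(x \right)} = \left(-14 + x\right) \left(3 + x\right)$ ($Z{\left(x \right)} = \left(3 + x\right) \left(x - 14\right) = \left(3 + x\right) \left(-14 + x\right) = \left(-14 + x\right) \left(3 + x\right)$)
$y{\left(G,L \right)} = -57$ ($y{\left(G,L \right)} = -72 + 15 = -57$)
$\frac{995668}{y{\left(Z{\left(2 \right)},B{\left(13,4 \right)} \right)}} = \frac{995668}{-57} = 995668 \left(- \frac{1}{57}\right) = - \frac{995668}{57}$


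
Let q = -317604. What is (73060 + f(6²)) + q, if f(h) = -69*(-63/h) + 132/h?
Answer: -2933035/12 ≈ -2.4442e+5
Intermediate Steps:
f(h) = 4479/h (f(h) = -69*(-63/h) + 132/h = -(-4347)/h + 132/h = 4347/h + 132/h = 4479/h)
(73060 + f(6²)) + q = (73060 + 4479/(6²)) - 317604 = (73060 + 4479/36) - 317604 = (73060 + 4479*(1/36)) - 317604 = (73060 + 1493/12) - 317604 = 878213/12 - 317604 = -2933035/12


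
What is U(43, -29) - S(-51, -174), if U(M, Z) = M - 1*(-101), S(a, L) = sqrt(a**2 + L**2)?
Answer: 144 - 3*sqrt(3653) ≈ -37.320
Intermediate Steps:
S(a, L) = sqrt(L**2 + a**2)
U(M, Z) = 101 + M (U(M, Z) = M + 101 = 101 + M)
U(43, -29) - S(-51, -174) = (101 + 43) - sqrt((-174)**2 + (-51)**2) = 144 - sqrt(30276 + 2601) = 144 - sqrt(32877) = 144 - 3*sqrt(3653)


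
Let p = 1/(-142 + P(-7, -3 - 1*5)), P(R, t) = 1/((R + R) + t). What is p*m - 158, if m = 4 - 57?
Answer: -492584/3125 ≈ -157.63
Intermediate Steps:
P(R, t) = 1/(t + 2*R) (P(R, t) = 1/(2*R + t) = 1/(t + 2*R))
m = -53
p = -22/3125 (p = 1/(-142 + 1/((-3 - 1*5) + 2*(-7))) = 1/(-142 + 1/((-3 - 5) - 14)) = 1/(-142 + 1/(-8 - 14)) = 1/(-142 + 1/(-22)) = 1/(-142 - 1/22) = 1/(-3125/22) = -22/3125 ≈ -0.0070400)
p*m - 158 = -22/3125*(-53) - 158 = 1166/3125 - 158 = -492584/3125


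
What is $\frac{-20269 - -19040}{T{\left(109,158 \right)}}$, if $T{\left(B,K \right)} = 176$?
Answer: $- \frac{1229}{176} \approx -6.983$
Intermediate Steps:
$\frac{-20269 - -19040}{T{\left(109,158 \right)}} = \frac{-20269 - -19040}{176} = \left(-20269 + 19040\right) \frac{1}{176} = \left(-1229\right) \frac{1}{176} = - \frac{1229}{176}$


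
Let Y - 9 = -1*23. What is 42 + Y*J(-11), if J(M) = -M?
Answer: -112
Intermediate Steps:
Y = -14 (Y = 9 - 1*23 = 9 - 23 = -14)
42 + Y*J(-11) = 42 - (-14)*(-11) = 42 - 14*11 = 42 - 154 = -112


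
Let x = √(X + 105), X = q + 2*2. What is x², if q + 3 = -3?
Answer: 103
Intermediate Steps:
q = -6 (q = -3 - 3 = -6)
X = -2 (X = -6 + 2*2 = -6 + 4 = -2)
x = √103 (x = √(-2 + 105) = √103 ≈ 10.149)
x² = (√103)² = 103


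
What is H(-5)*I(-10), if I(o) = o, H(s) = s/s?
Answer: -10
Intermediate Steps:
H(s) = 1
H(-5)*I(-10) = 1*(-10) = -10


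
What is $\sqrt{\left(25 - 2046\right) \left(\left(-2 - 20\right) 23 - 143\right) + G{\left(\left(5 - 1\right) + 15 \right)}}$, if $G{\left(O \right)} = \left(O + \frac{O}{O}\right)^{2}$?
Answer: $3 \sqrt{145781} \approx 1145.4$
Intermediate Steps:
$G{\left(O \right)} = \left(1 + O\right)^{2}$ ($G{\left(O \right)} = \left(O + 1\right)^{2} = \left(1 + O\right)^{2}$)
$\sqrt{\left(25 - 2046\right) \left(\left(-2 - 20\right) 23 - 143\right) + G{\left(\left(5 - 1\right) + 15 \right)}} = \sqrt{\left(25 - 2046\right) \left(\left(-2 - 20\right) 23 - 143\right) + \left(1 + \left(\left(5 - 1\right) + 15\right)\right)^{2}} = \sqrt{- 2021 \left(\left(-22\right) 23 - 143\right) + \left(1 + \left(4 + 15\right)\right)^{2}} = \sqrt{- 2021 \left(-506 - 143\right) + \left(1 + 19\right)^{2}} = \sqrt{\left(-2021\right) \left(-649\right) + 20^{2}} = \sqrt{1311629 + 400} = \sqrt{1312029} = 3 \sqrt{145781}$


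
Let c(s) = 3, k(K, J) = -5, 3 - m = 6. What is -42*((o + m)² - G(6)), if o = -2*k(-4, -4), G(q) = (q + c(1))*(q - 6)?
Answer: -2058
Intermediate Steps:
m = -3 (m = 3 - 1*6 = 3 - 6 = -3)
G(q) = (-6 + q)*(3 + q) (G(q) = (q + 3)*(q - 6) = (3 + q)*(-6 + q) = (-6 + q)*(3 + q))
o = 10 (o = -2*(-5) = 10)
-42*((o + m)² - G(6)) = -42*((10 - 3)² - (-18 + 6² - 3*6)) = -42*(7² - (-18 + 36 - 18)) = -42*(49 - 1*0) = -42*(49 + 0) = -42*49 = -2058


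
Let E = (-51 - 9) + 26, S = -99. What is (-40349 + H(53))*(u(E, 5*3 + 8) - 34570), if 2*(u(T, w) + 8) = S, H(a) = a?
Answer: 1395349740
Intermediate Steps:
E = -34 (E = -60 + 26 = -34)
u(T, w) = -115/2 (u(T, w) = -8 + (½)*(-99) = -8 - 99/2 = -115/2)
(-40349 + H(53))*(u(E, 5*3 + 8) - 34570) = (-40349 + 53)*(-115/2 - 34570) = -40296*(-69255/2) = 1395349740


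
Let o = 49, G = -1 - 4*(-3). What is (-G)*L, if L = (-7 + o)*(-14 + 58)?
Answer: -20328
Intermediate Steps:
G = 11 (G = -1 + 12 = 11)
L = 1848 (L = (-7 + 49)*(-14 + 58) = 42*44 = 1848)
(-G)*L = -1*11*1848 = -11*1848 = -20328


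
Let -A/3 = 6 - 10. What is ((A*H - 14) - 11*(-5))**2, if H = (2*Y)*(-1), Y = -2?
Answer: 7921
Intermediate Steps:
A = 12 (A = -3*(6 - 10) = -3*(-4) = 12)
H = 4 (H = (2*(-2))*(-1) = -4*(-1) = 4)
((A*H - 14) - 11*(-5))**2 = ((12*4 - 14) - 11*(-5))**2 = ((48 - 14) + 55)**2 = (34 + 55)**2 = 89**2 = 7921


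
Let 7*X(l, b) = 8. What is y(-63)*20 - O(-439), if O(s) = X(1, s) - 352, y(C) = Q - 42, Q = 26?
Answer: 216/7 ≈ 30.857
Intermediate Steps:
X(l, b) = 8/7 (X(l, b) = (1/7)*8 = 8/7)
y(C) = -16 (y(C) = 26 - 42 = -16)
O(s) = -2456/7 (O(s) = 8/7 - 352 = -2456/7)
y(-63)*20 - O(-439) = -16*20 - 1*(-2456/7) = -320 + 2456/7 = 216/7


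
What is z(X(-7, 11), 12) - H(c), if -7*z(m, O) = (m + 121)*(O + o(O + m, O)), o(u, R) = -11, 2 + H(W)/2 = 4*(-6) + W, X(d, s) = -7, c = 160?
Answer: -1990/7 ≈ -284.29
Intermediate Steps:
H(W) = -52 + 2*W (H(W) = -4 + 2*(4*(-6) + W) = -4 + 2*(-24 + W) = -4 + (-48 + 2*W) = -52 + 2*W)
z(m, O) = -(-11 + O)*(121 + m)/7 (z(m, O) = -(m + 121)*(O - 11)/7 = -(121 + m)*(-11 + O)/7 = -(-11 + O)*(121 + m)/7)
z(X(-7, 11), 12) - H(c) = (1331/7 - 121/7*12 + (11/7)*(-7) - 1/7*12*(-7)) - (-52 + 2*160) = (1331/7 - 1452/7 - 11 + 12) - (-52 + 320) = -114/7 - 1*268 = -114/7 - 268 = -1990/7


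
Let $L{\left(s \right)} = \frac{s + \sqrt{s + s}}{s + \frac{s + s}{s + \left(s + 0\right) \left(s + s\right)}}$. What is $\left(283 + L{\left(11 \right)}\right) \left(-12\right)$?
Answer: $- \frac{289672}{85} - \frac{92 \sqrt{22}}{85} \approx -3413.0$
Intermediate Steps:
$L{\left(s \right)} = \frac{s + \sqrt{2} \sqrt{s}}{s + \frac{2 s}{s + 2 s^{2}}}$ ($L{\left(s \right)} = \frac{s + \sqrt{2 s}}{s + \frac{2 s}{s + s 2 s}} = \frac{s + \sqrt{2} \sqrt{s}}{s + \frac{2 s}{s + 2 s^{2}}}$)
$\left(283 + L{\left(11 \right)}\right) \left(-12\right) = \left(283 + \frac{11 + 2 \cdot 11^{2} + \sqrt{2} \sqrt{11} + 2 \sqrt{2} \cdot 11^{\frac{3}{2}}}{2 + 11 + 2 \cdot 11^{2}}\right) \left(-12\right) = \left(283 + \frac{11 + 2 \cdot 121 + \sqrt{22} + 2 \sqrt{2} \cdot 11 \sqrt{11}}{2 + 11 + 2 \cdot 121}\right) \left(-12\right) = \left(283 + \frac{11 + 242 + \sqrt{22} + 22 \sqrt{22}}{2 + 11 + 242}\right) \left(-12\right) = \left(283 + \frac{253 + 23 \sqrt{22}}{255}\right) \left(-12\right) = \left(283 + \left(\frac{253}{255} + \frac{23 \sqrt{22}}{255}\right)\right) \left(-12\right) = \left(\frac{72418}{255} + \frac{23 \sqrt{22}}{255}\right) \left(-12\right) = - \frac{289672}{85} - \frac{92 \sqrt{22}}{85}$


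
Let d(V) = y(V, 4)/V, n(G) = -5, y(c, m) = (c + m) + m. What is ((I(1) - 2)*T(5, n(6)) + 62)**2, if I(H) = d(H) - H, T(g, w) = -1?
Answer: 3136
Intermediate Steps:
y(c, m) = c + 2*m
d(V) = (8 + V)/V (d(V) = (V + 2*4)/V = (V + 8)/V = (8 + V)/V)
I(H) = -H + (8 + H)/H (I(H) = (8 + H)/H - H = -H + (8 + H)/H)
((I(1) - 2)*T(5, n(6)) + 62)**2 = (((1 - 1*1 + 8/1) - 2)*(-1) + 62)**2 = (((1 - 1 + 8*1) - 2)*(-1) + 62)**2 = (((1 - 1 + 8) - 2)*(-1) + 62)**2 = ((8 - 2)*(-1) + 62)**2 = (6*(-1) + 62)**2 = (-6 + 62)**2 = 56**2 = 3136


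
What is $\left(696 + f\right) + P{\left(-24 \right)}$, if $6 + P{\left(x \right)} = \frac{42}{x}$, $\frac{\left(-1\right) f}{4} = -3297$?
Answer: $\frac{55505}{4} \approx 13876.0$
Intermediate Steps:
$f = 13188$ ($f = \left(-4\right) \left(-3297\right) = 13188$)
$P{\left(x \right)} = -6 + \frac{42}{x}$
$\left(696 + f\right) + P{\left(-24 \right)} = \left(696 + 13188\right) - \left(6 - \frac{42}{-24}\right) = 13884 + \left(-6 + 42 \left(- \frac{1}{24}\right)\right) = 13884 - \frac{31}{4} = \frac{55505}{4}$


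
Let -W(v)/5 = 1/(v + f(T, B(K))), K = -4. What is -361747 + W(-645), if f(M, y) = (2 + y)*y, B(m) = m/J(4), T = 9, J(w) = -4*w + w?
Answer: -2097409061/5798 ≈ -3.6175e+5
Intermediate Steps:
J(w) = -3*w
B(m) = -m/12 (B(m) = m/((-3*4)) = m/(-12) = m*(-1/12) = -m/12)
f(M, y) = y*(2 + y)
W(v) = -5/(7/9 + v) (W(v) = -5/(v + (-1/12*(-4))*(2 - 1/12*(-4))) = -5/(v + (2 + ⅓)/3) = -5/(v + (⅓)*(7/3)) = -5/(v + 7/9) = -5/(7/9 + v))
-361747 + W(-645) = -361747 - 45/(7 + 9*(-645)) = -361747 - 45/(7 - 5805) = -361747 - 45/(-5798) = -361747 - 45*(-1/5798) = -361747 + 45/5798 = -2097409061/5798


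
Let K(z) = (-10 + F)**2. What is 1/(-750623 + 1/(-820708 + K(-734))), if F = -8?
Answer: -820384/615799099233 ≈ -1.3322e-6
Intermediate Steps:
K(z) = 324 (K(z) = (-10 - 8)**2 = (-18)**2 = 324)
1/(-750623 + 1/(-820708 + K(-734))) = 1/(-750623 + 1/(-820708 + 324)) = 1/(-750623 + 1/(-820384)) = 1/(-750623 - 1/820384) = 1/(-615799099233/820384) = -820384/615799099233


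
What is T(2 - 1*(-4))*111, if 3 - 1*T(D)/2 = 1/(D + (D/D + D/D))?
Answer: 2553/4 ≈ 638.25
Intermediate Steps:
T(D) = 6 - 2/(2 + D) (T(D) = 6 - 2/(D + (D/D + D/D)) = 6 - 2/(D + (1 + 1)) = 6 - 2/(D + 2) = 6 - 2/(2 + D))
T(2 - 1*(-4))*111 = (2*(5 + 3*(2 - 1*(-4)))/(2 + (2 - 1*(-4))))*111 = (2*(5 + 3*(2 + 4))/(2 + (2 + 4)))*111 = (2*(5 + 3*6)/(2 + 6))*111 = (2*(5 + 18)/8)*111 = (2*(1/8)*23)*111 = (23/4)*111 = 2553/4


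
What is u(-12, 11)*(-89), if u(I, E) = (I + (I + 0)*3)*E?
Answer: 46992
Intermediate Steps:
u(I, E) = 4*E*I (u(I, E) = (I + I*3)*E = (I + 3*I)*E = (4*I)*E = 4*E*I)
u(-12, 11)*(-89) = (4*11*(-12))*(-89) = -528*(-89) = 46992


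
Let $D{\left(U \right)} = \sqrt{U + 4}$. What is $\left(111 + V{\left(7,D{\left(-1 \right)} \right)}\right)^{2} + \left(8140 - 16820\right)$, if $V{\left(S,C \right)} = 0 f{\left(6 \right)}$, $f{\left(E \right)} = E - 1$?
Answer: $3641$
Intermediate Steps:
$f{\left(E \right)} = -1 + E$ ($f{\left(E \right)} = E - 1 = -1 + E$)
$D{\left(U \right)} = \sqrt{4 + U}$
$V{\left(S,C \right)} = 0$ ($V{\left(S,C \right)} = 0 \left(-1 + 6\right) = 0 \cdot 5 = 0$)
$\left(111 + V{\left(7,D{\left(-1 \right)} \right)}\right)^{2} + \left(8140 - 16820\right) = \left(111 + 0\right)^{2} + \left(8140 - 16820\right) = 111^{2} + \left(8140 - 16820\right) = 12321 - 8680 = 3641$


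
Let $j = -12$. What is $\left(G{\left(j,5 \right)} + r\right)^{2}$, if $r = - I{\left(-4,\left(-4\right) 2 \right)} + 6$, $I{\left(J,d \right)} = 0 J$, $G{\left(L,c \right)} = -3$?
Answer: $9$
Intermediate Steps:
$I{\left(J,d \right)} = 0$
$r = 6$ ($r = \left(-1\right) 0 + 6 = 0 + 6 = 6$)
$\left(G{\left(j,5 \right)} + r\right)^{2} = \left(-3 + 6\right)^{2} = 3^{2} = 9$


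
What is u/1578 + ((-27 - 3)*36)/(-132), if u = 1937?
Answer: 163327/17358 ≈ 9.4093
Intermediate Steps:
u/1578 + ((-27 - 3)*36)/(-132) = 1937/1578 + ((-27 - 3)*36)/(-132) = 1937*(1/1578) - 30*36*(-1/132) = 1937/1578 - 1080*(-1/132) = 1937/1578 + 90/11 = 163327/17358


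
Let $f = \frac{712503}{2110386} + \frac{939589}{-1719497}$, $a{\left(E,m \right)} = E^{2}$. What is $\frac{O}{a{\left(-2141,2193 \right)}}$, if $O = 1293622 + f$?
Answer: $\frac{1564765951721739787}{5544666118351540934} \approx 0.28221$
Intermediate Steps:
$f = - \frac{252582900121}{1209600798614}$ ($f = 712503 \cdot \frac{1}{2110386} + 939589 \left(- \frac{1}{1719497}\right) = \frac{237501}{703462} - \frac{939589}{1719497} = - \frac{252582900121}{1209600798614} \approx -0.20882$)
$O = \frac{1564765951721739787}{1209600798614}$ ($O = 1293622 - \frac{252582900121}{1209600798614} = \frac{1564765951721739787}{1209600798614} \approx 1.2936 \cdot 10^{6}$)
$\frac{O}{a{\left(-2141,2193 \right)}} = \frac{1564765951721739787}{1209600798614 \left(-2141\right)^{2}} = \frac{1564765951721739787}{1209600798614 \cdot 4583881} = \frac{1564765951721739787}{1209600798614} \cdot \frac{1}{4583881} = \frac{1564765951721739787}{5544666118351540934}$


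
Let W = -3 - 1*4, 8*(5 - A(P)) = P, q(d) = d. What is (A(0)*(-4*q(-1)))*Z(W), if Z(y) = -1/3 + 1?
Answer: 40/3 ≈ 13.333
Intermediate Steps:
A(P) = 5 - P/8
W = -7 (W = -3 - 4 = -7)
Z(y) = ⅔ (Z(y) = -1*⅓ + 1 = -⅓ + 1 = ⅔)
(A(0)*(-4*q(-1)))*Z(W) = ((5 - ⅛*0)*(-4*(-1)))*(⅔) = ((5 + 0)*4)*(⅔) = (5*4)*(⅔) = 20*(⅔) = 40/3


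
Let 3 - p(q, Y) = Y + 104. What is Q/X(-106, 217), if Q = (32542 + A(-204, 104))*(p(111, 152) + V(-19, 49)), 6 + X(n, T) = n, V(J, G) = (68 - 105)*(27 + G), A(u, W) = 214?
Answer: 25099285/28 ≈ 8.9640e+5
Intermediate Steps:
V(J, G) = -999 - 37*G (V(J, G) = -37*(27 + G) = -999 - 37*G)
p(q, Y) = -101 - Y (p(q, Y) = 3 - (Y + 104) = 3 - (104 + Y) = 3 + (-104 - Y) = -101 - Y)
X(n, T) = -6 + n
Q = -100397140 (Q = (32542 + 214)*((-101 - 1*152) + (-999 - 37*49)) = 32756*((-101 - 152) + (-999 - 1813)) = 32756*(-253 - 2812) = 32756*(-3065) = -100397140)
Q/X(-106, 217) = -100397140/(-6 - 106) = -100397140/(-112) = -100397140*(-1/112) = 25099285/28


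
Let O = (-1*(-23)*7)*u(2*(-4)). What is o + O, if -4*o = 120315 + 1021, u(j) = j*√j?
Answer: -30334 - 2576*I*√2 ≈ -30334.0 - 3643.0*I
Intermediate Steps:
u(j) = j^(3/2)
O = -2576*I*√2 (O = (-1*(-23)*7)*(2*(-4))^(3/2) = (23*7)*(-8)^(3/2) = 161*(-16*I*√2) = -2576*I*√2 ≈ -3643.0*I)
o = -30334 (o = -(120315 + 1021)/4 = -¼*121336 = -30334)
o + O = -30334 - 2576*I*√2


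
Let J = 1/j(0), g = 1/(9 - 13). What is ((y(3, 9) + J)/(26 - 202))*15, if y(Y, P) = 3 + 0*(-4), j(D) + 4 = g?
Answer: -705/2992 ≈ -0.23563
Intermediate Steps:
g = -¼ (g = 1/(-4) = -¼ ≈ -0.25000)
j(D) = -17/4 (j(D) = -4 - ¼ = -17/4)
J = -4/17 (J = 1/(-17/4) = -4/17 ≈ -0.23529)
y(Y, P) = 3 (y(Y, P) = 3 + 0 = 3)
((y(3, 9) + J)/(26 - 202))*15 = ((3 - 4/17)/(26 - 202))*15 = ((47/17)/(-176))*15 = ((47/17)*(-1/176))*15 = -47/2992*15 = -705/2992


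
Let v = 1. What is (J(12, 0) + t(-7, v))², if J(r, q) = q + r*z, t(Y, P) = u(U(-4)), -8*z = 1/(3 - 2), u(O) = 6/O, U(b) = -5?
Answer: 729/100 ≈ 7.2900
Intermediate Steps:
z = -⅛ (z = -1/(8*(3 - 2)) = -⅛/1 = -⅛*1 = -⅛ ≈ -0.12500)
t(Y, P) = -6/5 (t(Y, P) = 6/(-5) = 6*(-⅕) = -6/5)
J(r, q) = q - r/8 (J(r, q) = q + r*(-⅛) = q - r/8)
(J(12, 0) + t(-7, v))² = ((0 - ⅛*12) - 6/5)² = ((0 - 3/2) - 6/5)² = (-3/2 - 6/5)² = (-27/10)² = 729/100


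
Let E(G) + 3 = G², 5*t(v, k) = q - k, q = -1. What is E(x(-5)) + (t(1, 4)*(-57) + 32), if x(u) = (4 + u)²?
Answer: 87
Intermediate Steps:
t(v, k) = -⅕ - k/5 (t(v, k) = (-1 - k)/5 = -⅕ - k/5)
E(G) = -3 + G²
E(x(-5)) + (t(1, 4)*(-57) + 32) = (-3 + ((4 - 5)²)²) + ((-⅕ - ⅕*4)*(-57) + 32) = (-3 + ((-1)²)²) + ((-⅕ - ⅘)*(-57) + 32) = (-3 + 1²) + (-1*(-57) + 32) = (-3 + 1) + (57 + 32) = -2 + 89 = 87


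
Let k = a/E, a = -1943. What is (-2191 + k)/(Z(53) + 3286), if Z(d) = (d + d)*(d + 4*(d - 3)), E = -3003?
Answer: -3288815/45201156 ≈ -0.072760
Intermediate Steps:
k = 1943/3003 (k = -1943/(-3003) = -1943*(-1/3003) = 1943/3003 ≈ 0.64702)
Z(d) = 2*d*(-12 + 5*d) (Z(d) = (2*d)*(d + 4*(-3 + d)) = (2*d)*(d + (-12 + 4*d)) = (2*d)*(-12 + 5*d) = 2*d*(-12 + 5*d))
(-2191 + k)/(Z(53) + 3286) = (-2191 + 1943/3003)/(2*53*(-12 + 5*53) + 3286) = -6577630/(3003*(2*53*(-12 + 265) + 3286)) = -6577630/(3003*(2*53*253 + 3286)) = -6577630/(3003*(26818 + 3286)) = -6577630/3003/30104 = -6577630/3003*1/30104 = -3288815/45201156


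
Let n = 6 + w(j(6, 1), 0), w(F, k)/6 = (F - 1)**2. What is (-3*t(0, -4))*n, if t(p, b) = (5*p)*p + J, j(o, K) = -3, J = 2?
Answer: -612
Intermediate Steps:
w(F, k) = 6*(-1 + F)**2 (w(F, k) = 6*(F - 1)**2 = 6*(-1 + F)**2)
n = 102 (n = 6 + 6*(-1 - 3)**2 = 6 + 6*(-4)**2 = 6 + 6*16 = 6 + 96 = 102)
t(p, b) = 2 + 5*p**2 (t(p, b) = (5*p)*p + 2 = 5*p**2 + 2 = 2 + 5*p**2)
(-3*t(0, -4))*n = -3*(2 + 5*0**2)*102 = -3*(2 + 5*0)*102 = -3*(2 + 0)*102 = -3*2*102 = -6*102 = -612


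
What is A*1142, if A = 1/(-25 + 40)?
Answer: 1142/15 ≈ 76.133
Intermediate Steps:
A = 1/15 ≈ 0.066667
A*1142 = (1/15)*1142 = 1142/15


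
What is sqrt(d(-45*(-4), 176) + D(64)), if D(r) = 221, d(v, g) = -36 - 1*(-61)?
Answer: sqrt(246) ≈ 15.684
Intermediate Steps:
d(v, g) = 25 (d(v, g) = -36 + 61 = 25)
sqrt(d(-45*(-4), 176) + D(64)) = sqrt(25 + 221) = sqrt(246)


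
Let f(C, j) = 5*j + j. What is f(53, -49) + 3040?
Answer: 2746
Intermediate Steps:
f(C, j) = 6*j
f(53, -49) + 3040 = 6*(-49) + 3040 = -294 + 3040 = 2746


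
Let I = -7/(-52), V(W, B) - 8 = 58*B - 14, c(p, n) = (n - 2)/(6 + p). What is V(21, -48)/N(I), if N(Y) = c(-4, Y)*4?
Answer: 72540/97 ≈ 747.83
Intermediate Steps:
c(p, n) = (-2 + n)/(6 + p)
V(W, B) = -6 + 58*B (V(W, B) = 8 + (58*B - 14) = 8 + (-14 + 58*B) = -6 + 58*B)
I = 7/52 (I = -7*(-1/52) = 7/52 ≈ 0.13462)
N(Y) = -4 + 2*Y (N(Y) = ((-2 + Y)/(6 - 4))*4 = ((-2 + Y)/2)*4 = (-1 + Y/2)*4 = -4 + 2*Y)
V(21, -48)/N(I) = (-6 + 58*(-48))/(-4 + 2*(7/52)) = (-6 - 2784)/(-4 + 7/26) = -2790/(-97/26) = -2790*(-26/97) = 72540/97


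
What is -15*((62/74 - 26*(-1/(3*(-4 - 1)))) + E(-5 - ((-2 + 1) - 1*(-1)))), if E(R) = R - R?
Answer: 497/37 ≈ 13.432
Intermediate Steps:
E(R) = 0
-15*((62/74 - 26*(-1/(3*(-4 - 1)))) + E(-5 - ((-2 + 1) - 1*(-1)))) = -15*((62/74 - 26*(-1/(3*(-4 - 1)))) + 0) = -15*((62*(1/74) - 26/((-3*(-5)))) + 0) = -15*((31/37 - 26/15) + 0) = -15*(-497/555 + 0) = -15*(-497/555) = 497/37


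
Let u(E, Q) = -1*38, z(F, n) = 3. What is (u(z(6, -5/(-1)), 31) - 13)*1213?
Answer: -61863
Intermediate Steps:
u(E, Q) = -38
(u(z(6, -5/(-1)), 31) - 13)*1213 = (-38 - 13)*1213 = -51*1213 = -61863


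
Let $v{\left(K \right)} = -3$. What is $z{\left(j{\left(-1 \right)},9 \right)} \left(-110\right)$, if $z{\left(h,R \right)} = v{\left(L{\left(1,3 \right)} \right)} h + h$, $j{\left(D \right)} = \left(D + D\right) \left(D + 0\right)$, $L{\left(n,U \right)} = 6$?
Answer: $440$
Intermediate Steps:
$j{\left(D \right)} = 2 D^{2}$ ($j{\left(D \right)} = 2 D D = 2 D^{2}$)
$z{\left(h,R \right)} = - 2 h$ ($z{\left(h,R \right)} = - 3 h + h = - 2 h$)
$z{\left(j{\left(-1 \right)},9 \right)} \left(-110\right) = - 2 \cdot 2 \left(-1\right)^{2} \left(-110\right) = - 2 \cdot 2 \cdot 1 \left(-110\right) = \left(-2\right) 2 \left(-110\right) = \left(-4\right) \left(-110\right) = 440$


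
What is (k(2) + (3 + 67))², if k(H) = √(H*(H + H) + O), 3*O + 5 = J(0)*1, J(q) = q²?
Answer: (210 + √57)²/9 ≈ 5258.7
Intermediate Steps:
O = -5/3 (O = -5/3 + (0²*1)/3 = -5/3 + (0*1)/3 = -5/3 + (⅓)*0 = -5/3 + 0 = -5/3 ≈ -1.6667)
k(H) = √(-5/3 + 2*H²) (k(H) = √(H*(H + H) - 5/3) = √(H*(2*H) - 5/3) = √(2*H² - 5/3) = √(-5/3 + 2*H²))
(k(2) + (3 + 67))² = (√(-15 + 18*2²)/3 + (3 + 67))² = (√(-15 + 18*4)/3 + 70)² = (√(-15 + 72)/3 + 70)² = (√57/3 + 70)² = (70 + √57/3)²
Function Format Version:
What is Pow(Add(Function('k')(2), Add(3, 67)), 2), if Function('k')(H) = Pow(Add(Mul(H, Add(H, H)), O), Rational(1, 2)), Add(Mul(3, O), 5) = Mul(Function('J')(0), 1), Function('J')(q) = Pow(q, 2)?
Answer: Mul(Rational(1, 9), Pow(Add(210, Pow(57, Rational(1, 2))), 2)) ≈ 5258.7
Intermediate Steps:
O = Rational(-5, 3) (O = Add(Rational(-5, 3), Mul(Rational(1, 3), Mul(Pow(0, 2), 1))) = Add(Rational(-5, 3), Mul(Rational(1, 3), Mul(0, 1))) = Add(Rational(-5, 3), Mul(Rational(1, 3), 0)) = Add(Rational(-5, 3), 0) = Rational(-5, 3) ≈ -1.6667)
Function('k')(H) = Pow(Add(Rational(-5, 3), Mul(2, Pow(H, 2))), Rational(1, 2)) (Function('k')(H) = Pow(Add(Mul(H, Add(H, H)), Rational(-5, 3)), Rational(1, 2)) = Pow(Add(Mul(H, Mul(2, H)), Rational(-5, 3)), Rational(1, 2)) = Pow(Add(Mul(2, Pow(H, 2)), Rational(-5, 3)), Rational(1, 2)) = Pow(Add(Rational(-5, 3), Mul(2, Pow(H, 2))), Rational(1, 2)))
Pow(Add(Function('k')(2), Add(3, 67)), 2) = Pow(Add(Mul(Rational(1, 3), Pow(Add(-15, Mul(18, Pow(2, 2))), Rational(1, 2))), Add(3, 67)), 2) = Pow(Add(Mul(Rational(1, 3), Pow(Add(-15, Mul(18, 4)), Rational(1, 2))), 70), 2) = Pow(Add(Mul(Rational(1, 3), Pow(Add(-15, 72), Rational(1, 2))), 70), 2) = Pow(Add(Mul(Rational(1, 3), Pow(57, Rational(1, 2))), 70), 2) = Pow(Add(70, Mul(Rational(1, 3), Pow(57, Rational(1, 2)))), 2)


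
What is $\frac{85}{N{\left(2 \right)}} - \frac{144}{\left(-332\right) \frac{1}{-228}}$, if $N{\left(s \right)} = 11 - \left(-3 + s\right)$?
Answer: $- \frac{91441}{996} \approx -91.808$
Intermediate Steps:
$N{\left(s \right)} = 14 - s$
$\frac{85}{N{\left(2 \right)}} - \frac{144}{\left(-332\right) \frac{1}{-228}} = \frac{85}{14 - 2} - \frac{144}{\left(-332\right) \frac{1}{-228}} = \frac{85}{14 - 2} - \frac{144}{\left(-332\right) \left(- \frac{1}{228}\right)} = \frac{85}{12} - \frac{144}{\frac{83}{57}} = 85 \cdot \frac{1}{12} - \frac{8208}{83} = \frac{85}{12} - \frac{8208}{83} = - \frac{91441}{996}$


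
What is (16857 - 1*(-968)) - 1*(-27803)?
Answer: 45628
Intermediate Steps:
(16857 - 1*(-968)) - 1*(-27803) = (16857 + 968) + 27803 = 17825 + 27803 = 45628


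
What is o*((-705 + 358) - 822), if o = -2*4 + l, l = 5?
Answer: 3507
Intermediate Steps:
o = -3 (o = -2*4 + 5 = -8 + 5 = -3)
o*((-705 + 358) - 822) = -3*((-705 + 358) - 822) = -3*(-347 - 822) = -3*(-1169) = 3507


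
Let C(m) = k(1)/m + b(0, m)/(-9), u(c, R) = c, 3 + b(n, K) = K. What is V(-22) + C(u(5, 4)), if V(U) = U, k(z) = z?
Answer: -991/45 ≈ -22.022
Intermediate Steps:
b(n, K) = -3 + K
C(m) = ⅓ + 1/m - m/9 (C(m) = 1/m + (-3 + m)/(-9) = 1/m + (-3 + m)*(-⅑) = 1/m + (⅓ - m/9) = ⅓ + 1/m - m/9)
V(-22) + C(u(5, 4)) = -22 + (⅑)*(9 + 5*(3 - 1*5))/5 = -22 + (⅑)*(⅕)*(9 + 5*(3 - 5)) = -22 + (⅑)*(⅕)*(9 + 5*(-2)) = -22 + (⅑)*(⅕)*(9 - 10) = -22 + (⅑)*(⅕)*(-1) = -22 - 1/45 = -991/45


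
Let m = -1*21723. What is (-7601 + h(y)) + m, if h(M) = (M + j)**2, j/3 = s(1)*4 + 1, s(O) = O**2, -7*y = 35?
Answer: -29224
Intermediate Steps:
y = -5 (y = -1/7*35 = -5)
m = -21723
j = 15 (j = 3*(1**2*4 + 1) = 3*(1*4 + 1) = 3*(4 + 1) = 3*5 = 15)
h(M) = (15 + M)**2 (h(M) = (M + 15)**2 = (15 + M)**2)
(-7601 + h(y)) + m = (-7601 + (15 - 5)**2) - 21723 = (-7601 + 10**2) - 21723 = (-7601 + 100) - 21723 = -7501 - 21723 = -29224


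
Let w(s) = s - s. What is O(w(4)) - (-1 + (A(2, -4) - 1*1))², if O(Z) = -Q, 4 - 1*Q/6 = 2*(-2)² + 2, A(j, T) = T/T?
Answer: 35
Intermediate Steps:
A(j, T) = 1
w(s) = 0
Q = -36 (Q = 24 - 6*(2*(-2)² + 2) = 24 - 6*(2*4 + 2) = 24 - 6*(8 + 2) = 24 - 6*10 = 24 - 60 = -36)
O(Z) = 36 (O(Z) = -1*(-36) = 36)
O(w(4)) - (-1 + (A(2, -4) - 1*1))² = 36 - (-1 + (1 - 1*1))² = 36 - (-1 + (1 - 1))² = 36 - (-1 + 0)² = 36 - 1*(-1)² = 36 - 1*1 = 36 - 1 = 35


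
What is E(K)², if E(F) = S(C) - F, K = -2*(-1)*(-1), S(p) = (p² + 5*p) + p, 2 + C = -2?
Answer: 36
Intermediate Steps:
C = -4 (C = -2 - 2 = -4)
S(p) = p² + 6*p
K = -2 (K = 2*(-1) = -2)
E(F) = -8 - F (E(F) = -4*(6 - 4) - F = -4*2 - F = -8 - F)
E(K)² = (-8 - 1*(-2))² = (-8 + 2)² = (-6)² = 36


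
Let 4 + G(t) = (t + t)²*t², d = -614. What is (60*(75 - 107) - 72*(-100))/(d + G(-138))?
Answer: 880/241782521 ≈ 3.6396e-6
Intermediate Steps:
G(t) = -4 + 4*t⁴ (G(t) = -4 + (t + t)²*t² = -4 + (2*t)²*t² = -4 + (4*t²)*t² = -4 + 4*t⁴)
(60*(75 - 107) - 72*(-100))/(d + G(-138)) = (60*(75 - 107) - 72*(-100))/(-614 + (-4 + 4*(-138)⁴)) = (60*(-32) + 7200)/(-614 + (-4 + 4*362673936)) = (-1920 + 7200)/(-614 + (-4 + 1450695744)) = 5280/(-614 + 1450695740) = 5280/1450695126 = 5280*(1/1450695126) = 880/241782521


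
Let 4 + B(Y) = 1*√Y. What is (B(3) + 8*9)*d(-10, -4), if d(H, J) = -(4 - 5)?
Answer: 68 + √3 ≈ 69.732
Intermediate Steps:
d(H, J) = 1 (d(H, J) = -1*(-1) = 1)
B(Y) = -4 + √Y (B(Y) = -4 + 1*√Y = -4 + √Y)
(B(3) + 8*9)*d(-10, -4) = ((-4 + √3) + 8*9)*1 = ((-4 + √3) + 72)*1 = (68 + √3)*1 = 68 + √3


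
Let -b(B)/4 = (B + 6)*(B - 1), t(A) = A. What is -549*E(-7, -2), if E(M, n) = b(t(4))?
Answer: 65880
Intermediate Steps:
b(B) = -4*(-1 + B)*(6 + B) (b(B) = -4*(B + 6)*(B - 1) = -4*(6 + B)*(-1 + B) = -4*(-1 + B)*(6 + B))
E(M, n) = -120 (E(M, n) = 24 - 20*4 - 4*4**2 = 24 - 80 - 4*16 = 24 - 80 - 64 = -120)
-549*E(-7, -2) = -549*(-120) = 65880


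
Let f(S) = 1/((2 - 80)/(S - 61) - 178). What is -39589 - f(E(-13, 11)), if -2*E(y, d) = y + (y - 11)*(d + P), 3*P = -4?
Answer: -290979109/7350 ≈ -39589.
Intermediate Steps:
P = -4/3 (P = (⅓)*(-4) = -4/3 ≈ -1.3333)
E(y, d) = -y/2 - (-11 + y)*(-4/3 + d)/2 (E(y, d) = -(y + (y - 11)*(d - 4/3))/2 = -(y + (-11 + y)*(-4/3 + d))/2 = -y/2 - (-11 + y)*(-4/3 + d)/2)
f(S) = 1/(-178 - 78/(-61 + S)) (f(S) = 1/(-78/(-61 + S) - 178) = 1/(-178 - 78/(-61 + S)))
-39589 - f(E(-13, 11)) = -39589 - (61 - (-22/3 + (⅙)*(-13) + (11/2)*11 - ½*11*(-13)))/(2*(-5390 + 89*(-22/3 + (⅙)*(-13) + (11/2)*11 - ½*11*(-13)))) = -39589 - (61 - (-22/3 - 13/6 + 121/2 + 143/2))/(2*(-5390 + 89*(-22/3 - 13/6 + 121/2 + 143/2))) = -39589 - (61 - 1*245/2)/(2*(-5390 + 89*(245/2))) = -39589 - (61 - 245/2)/(2*(-5390 + 21805/2)) = -39589 - (-123)/(2*11025/2*2) = -39589 - 2*(-123)/(2*11025*2) = -39589 - 1*(-41/7350) = -39589 + 41/7350 = -290979109/7350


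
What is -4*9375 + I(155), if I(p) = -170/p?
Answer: -1162534/31 ≈ -37501.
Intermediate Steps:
-4*9375 + I(155) = -4*9375 - 170/155 = -37500 - 170*1/155 = -37500 - 34/31 = -1162534/31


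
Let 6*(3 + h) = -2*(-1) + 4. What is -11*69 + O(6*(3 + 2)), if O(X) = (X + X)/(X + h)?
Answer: -5298/7 ≈ -756.86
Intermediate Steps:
h = -2 (h = -3 + (-2*(-1) + 4)/6 = -3 + (2 + 4)/6 = -3 + (1/6)*6 = -3 + 1 = -2)
O(X) = 2*X/(-2 + X) (O(X) = (X + X)/(X - 2) = (2*X)/(-2 + X) = 2*X/(-2 + X))
-11*69 + O(6*(3 + 2)) = -11*69 + 2*(6*(3 + 2))/(-2 + 6*(3 + 2)) = -759 + 2*(6*5)/(-2 + 6*5) = -759 + 2*30/(-2 + 30) = -759 + 2*30/28 = -759 + 2*30*(1/28) = -759 + 15/7 = -5298/7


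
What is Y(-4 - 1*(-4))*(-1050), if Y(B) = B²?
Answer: 0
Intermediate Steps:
Y(-4 - 1*(-4))*(-1050) = (-4 - 1*(-4))²*(-1050) = (-4 + 4)²*(-1050) = 0²*(-1050) = 0*(-1050) = 0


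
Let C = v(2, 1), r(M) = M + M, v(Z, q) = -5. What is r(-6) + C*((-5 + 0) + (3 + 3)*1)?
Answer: -17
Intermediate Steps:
r(M) = 2*M
C = -5
r(-6) + C*((-5 + 0) + (3 + 3)*1) = 2*(-6) - 5*((-5 + 0) + (3 + 3)*1) = -12 - 5*(-5 + 6*1) = -12 - 5*(-5 + 6) = -12 - 5*1 = -12 - 5 = -17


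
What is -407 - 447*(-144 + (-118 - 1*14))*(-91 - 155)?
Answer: -30349919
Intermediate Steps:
-407 - 447*(-144 + (-118 - 1*14))*(-91 - 155) = -407 - 447*(-144 + (-118 - 14))*(-246) = -407 - 447*(-144 - 132)*(-246) = -407 - (-123372)*(-246) = -407 - 447*67896 = -407 - 30349512 = -30349919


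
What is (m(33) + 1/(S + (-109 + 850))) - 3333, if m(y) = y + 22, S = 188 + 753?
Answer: -5513595/1682 ≈ -3278.0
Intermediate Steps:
S = 941
m(y) = 22 + y
(m(33) + 1/(S + (-109 + 850))) - 3333 = ((22 + 33) + 1/(941 + (-109 + 850))) - 3333 = (55 + 1/(941 + 741)) - 3333 = (55 + 1/1682) - 3333 = 92511/1682 - 3333 = -5513595/1682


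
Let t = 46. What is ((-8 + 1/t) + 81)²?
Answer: 11282881/2116 ≈ 5332.2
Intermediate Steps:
((-8 + 1/t) + 81)² = ((-8 + 1/46) + 81)² = (-367/46 + 81)² = (3359/46)² = 11282881/2116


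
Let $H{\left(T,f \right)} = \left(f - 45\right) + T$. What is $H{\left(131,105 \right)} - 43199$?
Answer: $-43008$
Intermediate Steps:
$H{\left(T,f \right)} = -45 + T + f$ ($H{\left(T,f \right)} = \left(-45 + f\right) + T = -45 + T + f$)
$H{\left(131,105 \right)} - 43199 = \left(-45 + 131 + 105\right) - 43199 = 191 - 43199 = -43008$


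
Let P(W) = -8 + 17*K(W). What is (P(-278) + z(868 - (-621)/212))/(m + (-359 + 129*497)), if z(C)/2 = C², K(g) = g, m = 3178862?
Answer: 33984439321/72868066752 ≈ 0.46638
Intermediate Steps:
P(W) = -8 + 17*W
z(C) = 2*C²
(P(-278) + z(868 - (-621)/212))/(m + (-359 + 129*497)) = ((-8 + 17*(-278)) + 2*(868 - (-621)/212)²)/(3178862 + (-359 + 129*497)) = ((-8 - 4726) + 2*(868 - (-621)/212)²)/(3178862 + (-359 + 64113)) = (-4734 + 2*(868 - 1*(-621/212))²)/(3178862 + 63754) = (-4734 + 2*(868 + 621/212)²)/3242616 = (-4734 + 2*(184637/212)²)*(1/3242616) = (-4734 + 2*(34090821769/44944))*(1/3242616) = (-4734 + 34090821769/22472)*(1/3242616) = (33984439321/22472)*(1/3242616) = 33984439321/72868066752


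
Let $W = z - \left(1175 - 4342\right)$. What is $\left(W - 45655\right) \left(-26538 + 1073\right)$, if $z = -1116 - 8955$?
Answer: $1338414935$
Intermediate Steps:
$z = -10071$ ($z = -1116 - 8955 = -10071$)
$W = -6904$ ($W = -10071 - \left(1175 - 4342\right) = -10071 - -3167 = -10071 + 3167 = -6904$)
$\left(W - 45655\right) \left(-26538 + 1073\right) = \left(-6904 - 45655\right) \left(-26538 + 1073\right) = \left(-52559\right) \left(-25465\right) = 1338414935$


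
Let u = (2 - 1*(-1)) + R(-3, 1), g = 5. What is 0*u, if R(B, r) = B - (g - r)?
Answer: 0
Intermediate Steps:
R(B, r) = -5 + B + r (R(B, r) = B - (5 - r) = B + (-5 + r) = -5 + B + r)
u = -4 (u = (2 - 1*(-1)) + (-5 - 3 + 1) = (2 + 1) - 7 = 3 - 7 = -4)
0*u = 0*(-4) = 0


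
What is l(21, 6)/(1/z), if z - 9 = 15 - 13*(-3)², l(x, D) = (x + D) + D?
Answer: -3069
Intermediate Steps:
l(x, D) = x + 2*D (l(x, D) = (D + x) + D = x + 2*D)
z = -93 (z = 9 + (15 - 13*(-3)²) = 9 + (15 - 13*9) = 9 + (15 - 117) = 9 - 102 = -93)
l(21, 6)/(1/z) = (21 + 2*6)/(1/(-93)) = (21 + 12)/(-1/93) = 33*(-93) = -3069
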